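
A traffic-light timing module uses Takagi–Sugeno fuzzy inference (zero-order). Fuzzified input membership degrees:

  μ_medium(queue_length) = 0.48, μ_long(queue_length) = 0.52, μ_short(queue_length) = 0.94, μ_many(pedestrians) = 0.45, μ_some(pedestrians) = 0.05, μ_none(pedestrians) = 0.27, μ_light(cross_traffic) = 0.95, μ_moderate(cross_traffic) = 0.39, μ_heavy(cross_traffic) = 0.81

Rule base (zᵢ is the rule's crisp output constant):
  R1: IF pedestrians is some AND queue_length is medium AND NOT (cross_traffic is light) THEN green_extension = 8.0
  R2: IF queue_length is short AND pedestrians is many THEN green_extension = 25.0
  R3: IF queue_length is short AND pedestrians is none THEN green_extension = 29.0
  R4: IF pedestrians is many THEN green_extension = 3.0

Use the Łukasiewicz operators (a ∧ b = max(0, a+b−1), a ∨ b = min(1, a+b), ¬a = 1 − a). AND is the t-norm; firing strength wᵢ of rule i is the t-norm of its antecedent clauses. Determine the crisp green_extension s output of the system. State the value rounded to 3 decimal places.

R1 (z=8.0): some=0.05, medium=0.48, ¬light=1−0.95=0.05; AND[max(0, a+b−1)] → w = 0.00
R2 (z=25.0): short=0.94, many=0.45; AND[max(0, a+b−1)] → w = 0.39
R3 (z=29.0): short=0.94, none=0.27; AND[max(0, a+b−1)] → w = 0.21
R4 (z=3.0): many=0.45 → w = 0.45
Weighted average = (0.00·8.0 + 0.39·25.0 + 0.21·29.0 + 0.45·3.0) / (0.00 + 0.39 + 0.21 + 0.45)
  = 17.1900 / 1.0500 = 16.371

16.371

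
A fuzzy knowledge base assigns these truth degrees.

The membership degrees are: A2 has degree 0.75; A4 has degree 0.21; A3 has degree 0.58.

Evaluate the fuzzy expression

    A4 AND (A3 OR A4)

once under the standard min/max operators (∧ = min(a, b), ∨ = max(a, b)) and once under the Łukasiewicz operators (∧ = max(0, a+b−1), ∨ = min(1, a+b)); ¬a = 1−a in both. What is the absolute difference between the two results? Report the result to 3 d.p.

Under standard min/max:
  A3 OR A4 = max(a, b) on (0.58, 0.21) = 0.58
  A4 AND (A3 OR A4) = min(a, b) on (0.21, 0.58) = 0.21
  → value = 0.2100
Under Łukasiewicz:
  A3 OR A4 = min(1, a+b) on (0.58, 0.21) = 0.79
  A4 AND (A3 OR A4) = max(0, a+b−1) on (0.21, 0.79) = 0.00
  → value = 0.0000
|0.2100 − 0.0000| = 0.210

0.210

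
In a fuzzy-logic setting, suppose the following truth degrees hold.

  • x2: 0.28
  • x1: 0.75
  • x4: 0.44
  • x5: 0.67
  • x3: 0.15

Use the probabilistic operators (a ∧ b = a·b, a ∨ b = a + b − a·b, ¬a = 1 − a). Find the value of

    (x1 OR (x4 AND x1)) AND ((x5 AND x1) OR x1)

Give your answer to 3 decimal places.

0.729

x4 AND x1 = a·b on (0.4400, 0.7500) = 0.3300
x1 OR (x4 AND x1) = a + b − a·b on (0.7500, 0.3300) = 0.8325
x5 AND x1 = a·b on (0.6700, 0.7500) = 0.5025
(x5 AND x1) OR x1 = a + b − a·b on (0.5025, 0.7500) = 0.8756
(x1 OR (x4 AND x1)) AND ((x5 AND x1) OR x1) = a·b on (0.8325, 0.8756) = 0.7290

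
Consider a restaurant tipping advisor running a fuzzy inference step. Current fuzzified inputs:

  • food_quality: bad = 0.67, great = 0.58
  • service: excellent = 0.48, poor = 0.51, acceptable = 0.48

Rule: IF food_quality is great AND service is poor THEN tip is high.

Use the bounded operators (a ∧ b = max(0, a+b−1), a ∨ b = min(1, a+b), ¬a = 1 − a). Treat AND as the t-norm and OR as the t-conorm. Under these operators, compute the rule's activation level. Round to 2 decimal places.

0.09

firing strength: great=0.58, poor=0.51; AND[max(0, a+b−1)] → w = 0.09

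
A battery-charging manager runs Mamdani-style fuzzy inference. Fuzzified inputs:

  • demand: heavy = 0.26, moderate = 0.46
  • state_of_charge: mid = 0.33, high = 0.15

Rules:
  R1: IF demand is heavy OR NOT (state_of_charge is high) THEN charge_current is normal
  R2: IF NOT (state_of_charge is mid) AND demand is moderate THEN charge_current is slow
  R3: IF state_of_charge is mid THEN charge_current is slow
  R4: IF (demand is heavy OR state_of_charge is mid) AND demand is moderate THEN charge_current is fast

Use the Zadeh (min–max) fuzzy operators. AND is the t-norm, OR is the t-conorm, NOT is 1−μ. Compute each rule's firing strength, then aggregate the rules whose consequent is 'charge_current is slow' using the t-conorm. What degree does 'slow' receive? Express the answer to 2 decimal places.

0.46

R1: heavy=0.26, ¬high=1−0.15=0.85; OR[max(a, b)] → w = 0.85
R2: ¬mid=1−0.33=0.67, moderate=0.46; AND[min(a, b)] → w = 0.46
R3: mid=0.33 → w = 0.33
R4: (heavy=0.26 OR mid=0.33) = 0.33; AND[min(a, b)] with moderate=0.46 → w = 0.33
Rules with consequent 'slow': {R2, R3} → strengths 0.46, 0.33
Aggregate via t-conorm [max(a, b)]: 0.46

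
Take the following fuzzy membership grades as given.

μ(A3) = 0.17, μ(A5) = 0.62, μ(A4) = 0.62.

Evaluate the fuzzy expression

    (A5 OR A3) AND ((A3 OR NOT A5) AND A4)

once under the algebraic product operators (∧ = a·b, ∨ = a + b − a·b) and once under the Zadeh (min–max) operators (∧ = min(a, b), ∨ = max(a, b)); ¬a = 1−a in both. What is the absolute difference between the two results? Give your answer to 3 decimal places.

Under algebraic product:
  A5 OR A3 = a + b − a·b on (0.6200, 0.1700) = 0.6846
  NOT A5 = 1 − 0.6200 = 0.3800
  A3 OR NOT A5 = a + b − a·b on (0.1700, 0.3800) = 0.4854
  (A3 OR NOT A5) AND A4 = a·b on (0.4854, 0.6200) = 0.3009
  (A5 OR A3) AND ((A3 OR NOT A5) AND A4) = a·b on (0.6846, 0.3009) = 0.2060
  → value = 0.2060
Under Zadeh (min–max):
  A5 OR A3 = max(a, b) on (0.62, 0.17) = 0.62
  NOT A5 = 1 − 0.62 = 0.38
  A3 OR NOT A5 = max(a, b) on (0.17, 0.38) = 0.38
  (A3 OR NOT A5) AND A4 = min(a, b) on (0.38, 0.62) = 0.38
  (A5 OR A3) AND ((A3 OR NOT A5) AND A4) = min(a, b) on (0.62, 0.38) = 0.38
  → value = 0.3800
|0.2060 − 0.3800| = 0.174

0.174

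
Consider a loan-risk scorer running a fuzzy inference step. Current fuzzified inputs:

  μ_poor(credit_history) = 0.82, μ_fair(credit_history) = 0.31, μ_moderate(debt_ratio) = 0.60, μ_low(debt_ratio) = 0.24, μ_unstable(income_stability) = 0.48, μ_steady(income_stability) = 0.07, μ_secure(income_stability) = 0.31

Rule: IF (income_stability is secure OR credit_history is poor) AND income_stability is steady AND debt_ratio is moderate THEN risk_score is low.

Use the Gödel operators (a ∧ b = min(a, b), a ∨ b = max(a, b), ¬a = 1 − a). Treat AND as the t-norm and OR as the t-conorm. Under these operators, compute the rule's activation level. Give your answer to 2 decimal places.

0.07

firing strength: (secure=0.31 OR poor=0.82) = 0.82; AND[min(a, b)] with steady=0.07, moderate=0.60 → w = 0.07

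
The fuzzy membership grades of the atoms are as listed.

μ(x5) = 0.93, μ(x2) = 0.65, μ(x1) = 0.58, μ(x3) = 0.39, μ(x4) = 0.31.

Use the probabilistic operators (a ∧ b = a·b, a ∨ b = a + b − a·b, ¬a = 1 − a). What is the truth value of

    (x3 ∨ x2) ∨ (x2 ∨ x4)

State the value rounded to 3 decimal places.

x3 ∨ x2 = a + b − a·b on (0.3900, 0.6500) = 0.7865
x2 ∨ x4 = a + b − a·b on (0.6500, 0.3100) = 0.7585
(x3 ∨ x2) ∨ (x2 ∨ x4) = a + b − a·b on (0.7865, 0.7585) = 0.9484

0.948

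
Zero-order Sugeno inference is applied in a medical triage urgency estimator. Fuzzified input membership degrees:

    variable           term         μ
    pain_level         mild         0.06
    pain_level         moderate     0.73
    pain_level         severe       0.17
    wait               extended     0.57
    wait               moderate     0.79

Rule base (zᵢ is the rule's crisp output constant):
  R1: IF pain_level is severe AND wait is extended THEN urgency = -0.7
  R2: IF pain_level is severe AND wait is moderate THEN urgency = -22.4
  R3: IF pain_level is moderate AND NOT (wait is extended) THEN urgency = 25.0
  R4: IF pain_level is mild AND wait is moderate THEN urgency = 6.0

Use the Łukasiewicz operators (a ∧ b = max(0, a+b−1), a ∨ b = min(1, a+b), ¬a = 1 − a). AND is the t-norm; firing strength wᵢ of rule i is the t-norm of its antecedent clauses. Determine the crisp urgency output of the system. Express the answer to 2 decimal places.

25.00

R1 (z=-0.7): severe=0.17, extended=0.57; AND[max(0, a+b−1)] → w = 0.00
R2 (z=-22.4): severe=0.17, moderate=0.79; AND[max(0, a+b−1)] → w = 0.00
R3 (z=25.0): moderate=0.73, ¬extended=1−0.57=0.43; AND[max(0, a+b−1)] → w = 0.16
R4 (z=6.0): mild=0.06, moderate=0.79; AND[max(0, a+b−1)] → w = 0.00
Weighted average = (0.00·-0.7 + 0.00·-22.4 + 0.16·25.0 + 0.00·6.0) / (0.00 + 0.00 + 0.16 + 0.00)
  = 4.0000 / 0.1600 = 25.00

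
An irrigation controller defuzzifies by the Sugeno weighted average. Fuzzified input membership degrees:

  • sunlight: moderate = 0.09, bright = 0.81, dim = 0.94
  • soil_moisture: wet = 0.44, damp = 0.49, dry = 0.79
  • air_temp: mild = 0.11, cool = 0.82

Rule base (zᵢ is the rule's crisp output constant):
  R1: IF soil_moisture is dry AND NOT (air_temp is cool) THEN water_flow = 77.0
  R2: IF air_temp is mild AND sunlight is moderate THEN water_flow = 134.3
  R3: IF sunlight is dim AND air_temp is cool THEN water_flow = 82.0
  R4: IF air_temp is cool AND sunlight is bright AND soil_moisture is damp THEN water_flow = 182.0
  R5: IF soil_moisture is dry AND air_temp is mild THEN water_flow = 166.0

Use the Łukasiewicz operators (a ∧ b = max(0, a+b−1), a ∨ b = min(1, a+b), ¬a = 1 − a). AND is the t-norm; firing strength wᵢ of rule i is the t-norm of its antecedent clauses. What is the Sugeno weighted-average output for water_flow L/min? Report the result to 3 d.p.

95.636

R1 (z=77.0): dry=0.79, ¬cool=1−0.82=0.18; AND[max(0, a+b−1)] → w = 0.00
R2 (z=134.3): mild=0.11, moderate=0.09; AND[max(0, a+b−1)] → w = 0.00
R3 (z=82.0): dim=0.94, cool=0.82; AND[max(0, a+b−1)] → w = 0.76
R4 (z=182.0): cool=0.82, bright=0.81, damp=0.49; AND[max(0, a+b−1)] → w = 0.12
R5 (z=166.0): dry=0.79, mild=0.11; AND[max(0, a+b−1)] → w = 0.00
Weighted average = (0.00·77.0 + 0.00·134.3 + 0.76·82.0 + 0.12·182.0 + 0.00·166.0) / (0.00 + 0.00 + 0.76 + 0.12 + 0.00)
  = 84.1600 / 0.8800 = 95.636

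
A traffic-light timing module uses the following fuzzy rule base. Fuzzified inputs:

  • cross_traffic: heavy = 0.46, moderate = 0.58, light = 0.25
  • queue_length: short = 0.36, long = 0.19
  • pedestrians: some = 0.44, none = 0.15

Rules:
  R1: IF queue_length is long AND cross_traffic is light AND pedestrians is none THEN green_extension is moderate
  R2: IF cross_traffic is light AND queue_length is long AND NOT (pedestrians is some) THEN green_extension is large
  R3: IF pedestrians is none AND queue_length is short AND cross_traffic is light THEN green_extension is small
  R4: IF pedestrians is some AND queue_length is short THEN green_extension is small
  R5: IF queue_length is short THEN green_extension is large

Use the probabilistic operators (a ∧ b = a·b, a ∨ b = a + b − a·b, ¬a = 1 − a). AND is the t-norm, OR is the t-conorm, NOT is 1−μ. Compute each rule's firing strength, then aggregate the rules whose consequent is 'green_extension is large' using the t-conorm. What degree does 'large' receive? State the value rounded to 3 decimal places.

R1: long=0.19, light=0.25, none=0.15; AND[a·b] → w = 0.0071
R2: light=0.25, long=0.19, ¬some=1−0.44=0.56; AND[a·b] → w = 0.0266
R3: none=0.15, short=0.36, light=0.25; AND[a·b] → w = 0.0135
R4: some=0.44, short=0.36; AND[a·b] → w = 0.1584
R5: short=0.36 → w = 0.3600
Rules with consequent 'large': {R2, R5} → strengths 0.0266, 0.3600
Aggregate via t-conorm [a + b − a·b]: 0.3770

0.377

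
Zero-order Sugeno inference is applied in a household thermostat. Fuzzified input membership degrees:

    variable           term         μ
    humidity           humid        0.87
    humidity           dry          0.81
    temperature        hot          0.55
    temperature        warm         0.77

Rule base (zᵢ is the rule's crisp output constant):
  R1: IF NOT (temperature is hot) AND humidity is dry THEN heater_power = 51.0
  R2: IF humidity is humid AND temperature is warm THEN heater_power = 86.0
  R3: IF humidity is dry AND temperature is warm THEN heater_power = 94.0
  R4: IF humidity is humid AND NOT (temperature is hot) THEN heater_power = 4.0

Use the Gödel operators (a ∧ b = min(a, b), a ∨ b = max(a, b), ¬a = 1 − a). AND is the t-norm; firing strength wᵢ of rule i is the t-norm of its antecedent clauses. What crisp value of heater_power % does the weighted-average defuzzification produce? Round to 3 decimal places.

R1 (z=51.0): ¬hot=1−0.55=0.45, dry=0.81; AND[min(a, b)] → w = 0.45
R2 (z=86.0): humid=0.87, warm=0.77; AND[min(a, b)] → w = 0.77
R3 (z=94.0): dry=0.81, warm=0.77; AND[min(a, b)] → w = 0.77
R4 (z=4.0): humid=0.87, ¬hot=1−0.55=0.45; AND[min(a, b)] → w = 0.45
Weighted average = (0.45·51.0 + 0.77·86.0 + 0.77·94.0 + 0.45·4.0) / (0.45 + 0.77 + 0.77 + 0.45)
  = 163.3500 / 2.4400 = 66.947

66.947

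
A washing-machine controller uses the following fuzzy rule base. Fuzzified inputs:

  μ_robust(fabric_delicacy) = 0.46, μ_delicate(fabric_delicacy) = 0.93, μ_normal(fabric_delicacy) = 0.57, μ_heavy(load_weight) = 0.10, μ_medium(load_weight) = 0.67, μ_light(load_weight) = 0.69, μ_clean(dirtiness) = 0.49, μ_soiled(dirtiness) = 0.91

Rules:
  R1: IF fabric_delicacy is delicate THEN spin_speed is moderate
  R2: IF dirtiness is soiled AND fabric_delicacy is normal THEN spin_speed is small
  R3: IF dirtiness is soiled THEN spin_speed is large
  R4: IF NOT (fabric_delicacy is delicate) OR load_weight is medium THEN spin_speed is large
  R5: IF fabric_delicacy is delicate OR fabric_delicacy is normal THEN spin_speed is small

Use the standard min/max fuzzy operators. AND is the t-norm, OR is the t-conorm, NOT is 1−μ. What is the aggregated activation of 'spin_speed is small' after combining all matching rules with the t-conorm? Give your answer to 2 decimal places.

0.93

R1: delicate=0.93 → w = 0.93
R2: soiled=0.91, normal=0.57; AND[min(a, b)] → w = 0.57
R3: soiled=0.91 → w = 0.91
R4: ¬delicate=1−0.93=0.07, medium=0.67; OR[max(a, b)] → w = 0.67
R5: delicate=0.93, normal=0.57; OR[max(a, b)] → w = 0.93
Rules with consequent 'small': {R2, R5} → strengths 0.57, 0.93
Aggregate via t-conorm [max(a, b)]: 0.93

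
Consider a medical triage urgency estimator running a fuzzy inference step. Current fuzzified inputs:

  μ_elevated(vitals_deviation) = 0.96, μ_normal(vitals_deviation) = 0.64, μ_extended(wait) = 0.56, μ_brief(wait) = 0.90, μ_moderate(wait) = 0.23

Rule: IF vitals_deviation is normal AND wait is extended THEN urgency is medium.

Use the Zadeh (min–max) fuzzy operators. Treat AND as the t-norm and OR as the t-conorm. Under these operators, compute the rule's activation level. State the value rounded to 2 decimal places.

firing strength: normal=0.64, extended=0.56; AND[min(a, b)] → w = 0.56

0.56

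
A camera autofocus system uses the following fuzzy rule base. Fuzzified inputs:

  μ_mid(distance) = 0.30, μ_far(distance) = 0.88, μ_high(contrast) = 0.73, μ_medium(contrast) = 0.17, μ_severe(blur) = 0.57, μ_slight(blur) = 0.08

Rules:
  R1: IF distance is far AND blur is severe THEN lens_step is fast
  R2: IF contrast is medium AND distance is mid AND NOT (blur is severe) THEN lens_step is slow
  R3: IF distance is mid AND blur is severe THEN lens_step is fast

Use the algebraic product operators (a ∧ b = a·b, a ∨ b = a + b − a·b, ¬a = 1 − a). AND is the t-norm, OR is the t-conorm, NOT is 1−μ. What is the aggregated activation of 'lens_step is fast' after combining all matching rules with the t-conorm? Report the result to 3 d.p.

0.587

R1: far=0.88, severe=0.57; AND[a·b] → w = 0.5016
R2: medium=0.17, mid=0.30, ¬severe=1−0.57=0.43; AND[a·b] → w = 0.0219
R3: mid=0.30, severe=0.57; AND[a·b] → w = 0.1710
Rules with consequent 'fast': {R1, R3} → strengths 0.5016, 0.1710
Aggregate via t-conorm [a + b − a·b]: 0.5868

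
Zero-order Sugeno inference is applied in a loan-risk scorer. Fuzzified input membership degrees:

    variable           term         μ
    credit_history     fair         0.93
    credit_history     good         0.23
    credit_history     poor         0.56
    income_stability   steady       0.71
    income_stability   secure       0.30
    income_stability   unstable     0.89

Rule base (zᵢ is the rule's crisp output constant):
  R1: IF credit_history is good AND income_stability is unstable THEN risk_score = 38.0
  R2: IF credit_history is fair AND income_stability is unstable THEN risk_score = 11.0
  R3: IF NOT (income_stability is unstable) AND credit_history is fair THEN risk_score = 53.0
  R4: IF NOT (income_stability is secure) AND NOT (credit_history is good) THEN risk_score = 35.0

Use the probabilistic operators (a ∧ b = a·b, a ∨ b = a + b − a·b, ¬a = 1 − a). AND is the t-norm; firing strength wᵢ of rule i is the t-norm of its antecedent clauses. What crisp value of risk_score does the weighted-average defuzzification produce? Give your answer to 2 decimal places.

R1 (z=38.0): good=0.23, unstable=0.89; AND[a·b] → w = 0.2047
R2 (z=11.0): fair=0.93, unstable=0.89; AND[a·b] → w = 0.8277
R3 (z=53.0): ¬unstable=1−0.89=0.11, fair=0.93; AND[a·b] → w = 0.1023
R4 (z=35.0): ¬secure=1−0.30=0.70, ¬good=1−0.23=0.77; AND[a·b] → w = 0.5390
Weighted average = (0.2047·38.0 + 0.8277·11.0 + 0.1023·53.0 + 0.5390·35.0) / (0.2047 + 0.8277 + 0.1023 + 0.5390)
  = 41.1702 / 1.6737 = 24.60

24.60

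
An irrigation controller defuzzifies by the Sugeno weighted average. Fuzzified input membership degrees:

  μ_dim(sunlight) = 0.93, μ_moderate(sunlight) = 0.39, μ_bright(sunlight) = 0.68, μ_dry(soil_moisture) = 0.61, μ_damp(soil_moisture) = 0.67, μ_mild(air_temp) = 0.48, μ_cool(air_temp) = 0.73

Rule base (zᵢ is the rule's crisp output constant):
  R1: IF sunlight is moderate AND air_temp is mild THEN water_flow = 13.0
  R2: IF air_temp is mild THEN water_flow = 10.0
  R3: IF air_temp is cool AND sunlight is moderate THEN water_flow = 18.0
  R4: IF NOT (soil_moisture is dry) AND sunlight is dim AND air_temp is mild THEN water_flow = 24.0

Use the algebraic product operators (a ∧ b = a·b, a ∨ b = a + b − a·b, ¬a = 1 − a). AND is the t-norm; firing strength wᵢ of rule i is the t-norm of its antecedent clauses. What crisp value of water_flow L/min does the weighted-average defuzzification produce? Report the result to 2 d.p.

R1 (z=13.0): moderate=0.39, mild=0.48; AND[a·b] → w = 0.1872
R2 (z=10.0): mild=0.48 → w = 0.4800
R3 (z=18.0): cool=0.73, moderate=0.39; AND[a·b] → w = 0.2847
R4 (z=24.0): ¬dry=1−0.61=0.39, dim=0.93, mild=0.48; AND[a·b] → w = 0.1741
Weighted average = (0.1872·13.0 + 0.4800·10.0 + 0.2847·18.0 + 0.1741·24.0) / (0.1872 + 0.4800 + 0.2847 + 0.1741)
  = 16.5365 / 1.1260 = 14.69

14.69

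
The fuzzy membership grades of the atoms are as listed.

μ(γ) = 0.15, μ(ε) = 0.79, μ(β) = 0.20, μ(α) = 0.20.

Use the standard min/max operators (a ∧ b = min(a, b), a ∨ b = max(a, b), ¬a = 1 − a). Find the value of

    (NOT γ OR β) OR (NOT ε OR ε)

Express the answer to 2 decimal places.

NOT γ = 1 − 0.15 = 0.85
NOT γ OR β = max(a, b) on (0.85, 0.20) = 0.85
NOT ε = 1 − 0.79 = 0.21
NOT ε OR ε = max(a, b) on (0.21, 0.79) = 0.79
(NOT γ OR β) OR (NOT ε OR ε) = max(a, b) on (0.85, 0.79) = 0.85

0.85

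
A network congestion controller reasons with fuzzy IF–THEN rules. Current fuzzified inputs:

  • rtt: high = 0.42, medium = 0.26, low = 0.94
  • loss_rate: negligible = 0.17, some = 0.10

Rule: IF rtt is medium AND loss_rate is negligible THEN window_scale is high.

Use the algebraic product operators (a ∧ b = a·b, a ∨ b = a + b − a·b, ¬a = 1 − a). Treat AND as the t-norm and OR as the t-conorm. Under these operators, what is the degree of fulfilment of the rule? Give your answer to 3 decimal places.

firing strength: medium=0.26, negligible=0.17; AND[a·b] → w = 0.0442

0.044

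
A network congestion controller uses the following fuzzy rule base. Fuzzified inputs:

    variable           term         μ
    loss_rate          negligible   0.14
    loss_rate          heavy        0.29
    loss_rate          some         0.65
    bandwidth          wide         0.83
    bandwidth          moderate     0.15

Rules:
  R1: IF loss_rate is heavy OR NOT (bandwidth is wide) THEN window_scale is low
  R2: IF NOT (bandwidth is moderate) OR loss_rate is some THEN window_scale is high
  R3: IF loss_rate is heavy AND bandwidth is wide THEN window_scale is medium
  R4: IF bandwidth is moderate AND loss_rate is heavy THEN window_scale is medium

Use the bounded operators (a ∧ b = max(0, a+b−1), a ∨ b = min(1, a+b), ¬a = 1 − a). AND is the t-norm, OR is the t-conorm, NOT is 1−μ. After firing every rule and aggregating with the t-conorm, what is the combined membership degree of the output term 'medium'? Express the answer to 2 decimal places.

R1: heavy=0.29, ¬wide=1−0.83=0.17; OR[min(1, a+b)] → w = 0.46
R2: ¬moderate=1−0.15=0.85, some=0.65; OR[min(1, a+b)] → w = 1.00
R3: heavy=0.29, wide=0.83; AND[max(0, a+b−1)] → w = 0.12
R4: moderate=0.15, heavy=0.29; AND[max(0, a+b−1)] → w = 0.00
Rules with consequent 'medium': {R3, R4} → strengths 0.12, 0.00
Aggregate via t-conorm [min(1, a+b)]: 0.12

0.12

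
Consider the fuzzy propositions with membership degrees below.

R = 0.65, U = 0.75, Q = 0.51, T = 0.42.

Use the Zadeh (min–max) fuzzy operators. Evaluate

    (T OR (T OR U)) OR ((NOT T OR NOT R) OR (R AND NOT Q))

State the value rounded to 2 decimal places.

T OR U = max(a, b) on (0.42, 0.75) = 0.75
T OR (T OR U) = max(a, b) on (0.42, 0.75) = 0.75
NOT T = 1 − 0.42 = 0.58
NOT R = 1 − 0.65 = 0.35
NOT T OR NOT R = max(a, b) on (0.58, 0.35) = 0.58
NOT Q = 1 − 0.51 = 0.49
R AND NOT Q = min(a, b) on (0.65, 0.49) = 0.49
(NOT T OR NOT R) OR (R AND NOT Q) = max(a, b) on (0.58, 0.49) = 0.58
(T OR (T OR U)) OR ((NOT T OR NOT R) OR (R AND NOT Q)) = max(a, b) on (0.75, 0.58) = 0.75

0.75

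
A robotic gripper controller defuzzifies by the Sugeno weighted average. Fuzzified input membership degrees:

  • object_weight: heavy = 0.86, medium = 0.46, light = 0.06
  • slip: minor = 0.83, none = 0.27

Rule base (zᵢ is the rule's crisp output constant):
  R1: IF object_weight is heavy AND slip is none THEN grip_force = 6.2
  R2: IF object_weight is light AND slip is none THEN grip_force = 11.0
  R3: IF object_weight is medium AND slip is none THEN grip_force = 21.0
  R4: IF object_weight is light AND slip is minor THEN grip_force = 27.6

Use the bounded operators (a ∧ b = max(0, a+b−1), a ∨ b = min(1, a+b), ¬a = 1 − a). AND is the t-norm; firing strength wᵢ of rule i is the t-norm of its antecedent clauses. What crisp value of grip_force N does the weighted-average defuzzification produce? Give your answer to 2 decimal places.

R1 (z=6.2): heavy=0.86, none=0.27; AND[max(0, a+b−1)] → w = 0.13
R2 (z=11.0): light=0.06, none=0.27; AND[max(0, a+b−1)] → w = 0.00
R3 (z=21.0): medium=0.46, none=0.27; AND[max(0, a+b−1)] → w = 0.00
R4 (z=27.6): light=0.06, minor=0.83; AND[max(0, a+b−1)] → w = 0.00
Weighted average = (0.13·6.2 + 0.00·11.0 + 0.00·21.0 + 0.00·27.6) / (0.13 + 0.00 + 0.00 + 0.00)
  = 0.8060 / 0.1300 = 6.20

6.20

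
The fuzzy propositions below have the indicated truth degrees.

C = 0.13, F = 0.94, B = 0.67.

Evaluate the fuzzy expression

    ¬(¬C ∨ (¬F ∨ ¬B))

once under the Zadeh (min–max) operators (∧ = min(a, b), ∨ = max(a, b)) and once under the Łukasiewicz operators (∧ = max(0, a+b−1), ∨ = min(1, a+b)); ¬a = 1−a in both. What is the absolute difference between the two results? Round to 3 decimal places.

Under Zadeh (min–max):
  ¬C = 1 − 0.13 = 0.87
  ¬F = 1 − 0.94 = 0.06
  ¬B = 1 − 0.67 = 0.33
  ¬F ∨ ¬B = max(a, b) on (0.06, 0.33) = 0.33
  ¬C ∨ (¬F ∨ ¬B) = max(a, b) on (0.87, 0.33) = 0.87
  ¬(¬C ∨ (¬F ∨ ¬B)) = 1 − 0.87 = 0.13
  → value = 0.1300
Under Łukasiewicz:
  ¬C = 1 − 0.13 = 0.87
  ¬F = 1 − 0.94 = 0.06
  ¬B = 1 − 0.67 = 0.33
  ¬F ∨ ¬B = min(1, a+b) on (0.06, 0.33) = 0.39
  ¬C ∨ (¬F ∨ ¬B) = min(1, a+b) on (0.87, 0.39) = 1.00
  ¬(¬C ∨ (¬F ∨ ¬B)) = 1 − 1.00 = 0.00
  → value = 0.0000
|0.1300 − 0.0000| = 0.130

0.130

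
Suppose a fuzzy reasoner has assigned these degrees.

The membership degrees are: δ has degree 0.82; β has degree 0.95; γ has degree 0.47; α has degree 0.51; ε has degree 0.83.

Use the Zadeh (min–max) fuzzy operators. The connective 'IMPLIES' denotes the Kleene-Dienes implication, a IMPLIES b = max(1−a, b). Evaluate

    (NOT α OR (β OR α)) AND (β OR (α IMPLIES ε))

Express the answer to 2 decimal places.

NOT α = 1 − 0.51 = 0.49
β OR α = max(a, b) on (0.95, 0.51) = 0.95
NOT α OR (β OR α) = max(a, b) on (0.49, 0.95) = 0.95
α IMPLIES ε  [Kleene-Dienes: max(1−a, b)] with a=0.51, b=0.83 → 0.83
β OR (α IMPLIES ε) = max(a, b) on (0.95, 0.83) = 0.95
(NOT α OR (β OR α)) AND (β OR (α IMPLIES ε)) = min(a, b) on (0.95, 0.95) = 0.95

0.95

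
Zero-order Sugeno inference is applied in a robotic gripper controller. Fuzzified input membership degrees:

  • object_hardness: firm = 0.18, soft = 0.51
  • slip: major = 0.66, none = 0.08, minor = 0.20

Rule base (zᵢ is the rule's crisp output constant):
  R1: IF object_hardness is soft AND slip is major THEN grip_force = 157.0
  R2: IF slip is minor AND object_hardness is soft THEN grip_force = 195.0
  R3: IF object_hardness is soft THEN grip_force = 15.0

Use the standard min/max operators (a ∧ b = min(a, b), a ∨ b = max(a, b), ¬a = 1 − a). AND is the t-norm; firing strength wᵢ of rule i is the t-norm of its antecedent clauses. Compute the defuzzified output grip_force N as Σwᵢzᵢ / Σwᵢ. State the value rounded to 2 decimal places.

103.87

R1 (z=157.0): soft=0.51, major=0.66; AND[min(a, b)] → w = 0.51
R2 (z=195.0): minor=0.20, soft=0.51; AND[min(a, b)] → w = 0.20
R3 (z=15.0): soft=0.51 → w = 0.51
Weighted average = (0.51·157.0 + 0.20·195.0 + 0.51·15.0) / (0.51 + 0.20 + 0.51)
  = 126.7200 / 1.2200 = 103.87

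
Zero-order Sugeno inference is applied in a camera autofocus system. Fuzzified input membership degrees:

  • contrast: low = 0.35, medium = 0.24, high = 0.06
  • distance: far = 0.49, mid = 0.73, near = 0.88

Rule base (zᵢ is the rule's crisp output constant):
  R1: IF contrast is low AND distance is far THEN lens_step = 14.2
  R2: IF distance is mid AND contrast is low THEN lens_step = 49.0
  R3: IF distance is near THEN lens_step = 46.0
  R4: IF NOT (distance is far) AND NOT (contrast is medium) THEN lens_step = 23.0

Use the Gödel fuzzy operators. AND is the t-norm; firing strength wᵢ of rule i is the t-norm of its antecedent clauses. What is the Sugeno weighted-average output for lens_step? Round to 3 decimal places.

R1 (z=14.2): low=0.35, far=0.49; AND[min(a, b)] → w = 0.35
R2 (z=49.0): mid=0.73, low=0.35; AND[min(a, b)] → w = 0.35
R3 (z=46.0): near=0.88 → w = 0.88
R4 (z=23.0): ¬far=1−0.49=0.51, ¬medium=1−0.24=0.76; AND[min(a, b)] → w = 0.51
Weighted average = (0.35·14.2 + 0.35·49.0 + 0.88·46.0 + 0.51·23.0) / (0.35 + 0.35 + 0.88 + 0.51)
  = 74.3300 / 2.0900 = 35.565

35.565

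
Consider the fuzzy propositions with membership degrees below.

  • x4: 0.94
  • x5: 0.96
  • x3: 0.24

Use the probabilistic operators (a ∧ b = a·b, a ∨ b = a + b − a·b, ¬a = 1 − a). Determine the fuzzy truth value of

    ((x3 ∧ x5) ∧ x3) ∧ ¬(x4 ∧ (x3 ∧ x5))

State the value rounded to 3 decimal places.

x3 ∧ x5 = a·b on (0.2400, 0.9600) = 0.2304
(x3 ∧ x5) ∧ x3 = a·b on (0.2304, 0.2400) = 0.0553
x3 ∧ x5 = a·b on (0.2400, 0.9600) = 0.2304
x4 ∧ (x3 ∧ x5) = a·b on (0.9400, 0.2304) = 0.2166
¬(x4 ∧ (x3 ∧ x5)) = 1 − 0.2166 = 0.7834
((x3 ∧ x5) ∧ x3) ∧ ¬(x4 ∧ (x3 ∧ x5)) = a·b on (0.0553, 0.7834) = 0.0433

0.043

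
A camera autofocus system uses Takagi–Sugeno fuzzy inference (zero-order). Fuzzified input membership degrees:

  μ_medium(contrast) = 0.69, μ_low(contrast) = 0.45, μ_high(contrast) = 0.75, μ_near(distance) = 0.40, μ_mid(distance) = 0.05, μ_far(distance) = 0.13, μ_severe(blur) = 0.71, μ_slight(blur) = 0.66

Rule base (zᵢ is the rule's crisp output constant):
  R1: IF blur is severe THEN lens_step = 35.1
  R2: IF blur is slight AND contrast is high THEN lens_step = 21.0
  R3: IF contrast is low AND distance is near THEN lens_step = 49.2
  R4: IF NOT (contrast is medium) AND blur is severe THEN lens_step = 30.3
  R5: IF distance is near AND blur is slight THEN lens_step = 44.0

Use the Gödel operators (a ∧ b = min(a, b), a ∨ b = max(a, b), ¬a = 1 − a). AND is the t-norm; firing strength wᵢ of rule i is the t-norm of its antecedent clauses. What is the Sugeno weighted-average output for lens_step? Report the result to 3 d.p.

R1 (z=35.1): severe=0.71 → w = 0.71
R2 (z=21.0): slight=0.66, high=0.75; AND[min(a, b)] → w = 0.66
R3 (z=49.2): low=0.45, near=0.40; AND[min(a, b)] → w = 0.40
R4 (z=30.3): ¬medium=1−0.69=0.31, severe=0.71; AND[min(a, b)] → w = 0.31
R5 (z=44.0): near=0.40, slight=0.66; AND[min(a, b)] → w = 0.40
Weighted average = (0.71·35.1 + 0.66·21.0 + 0.40·49.2 + 0.31·30.3 + 0.40·44.0) / (0.71 + 0.66 + 0.40 + 0.31 + 0.40)
  = 85.4540 / 2.4800 = 34.457

34.457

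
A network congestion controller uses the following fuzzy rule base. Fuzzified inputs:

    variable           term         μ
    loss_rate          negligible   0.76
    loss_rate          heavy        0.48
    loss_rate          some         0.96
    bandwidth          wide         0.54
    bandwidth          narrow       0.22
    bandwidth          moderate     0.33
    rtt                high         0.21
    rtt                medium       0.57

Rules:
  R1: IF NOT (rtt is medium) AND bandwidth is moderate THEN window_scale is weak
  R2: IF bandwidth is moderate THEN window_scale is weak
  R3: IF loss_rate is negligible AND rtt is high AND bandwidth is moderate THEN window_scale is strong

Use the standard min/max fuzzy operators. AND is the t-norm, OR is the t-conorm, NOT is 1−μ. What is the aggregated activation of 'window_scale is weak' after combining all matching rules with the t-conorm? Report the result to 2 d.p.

R1: ¬medium=1−0.57=0.43, moderate=0.33; AND[min(a, b)] → w = 0.33
R2: moderate=0.33 → w = 0.33
R3: negligible=0.76, high=0.21, moderate=0.33; AND[min(a, b)] → w = 0.21
Rules with consequent 'weak': {R1, R2} → strengths 0.33, 0.33
Aggregate via t-conorm [max(a, b)]: 0.33

0.33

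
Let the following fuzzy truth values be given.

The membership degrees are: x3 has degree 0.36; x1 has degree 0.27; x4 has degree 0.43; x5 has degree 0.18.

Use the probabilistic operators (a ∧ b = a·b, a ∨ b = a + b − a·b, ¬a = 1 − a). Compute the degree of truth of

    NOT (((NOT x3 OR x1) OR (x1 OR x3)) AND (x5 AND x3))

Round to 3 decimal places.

NOT x3 = 1 − 0.3600 = 0.6400
NOT x3 OR x1 = a + b − a·b on (0.6400, 0.2700) = 0.7372
x1 OR x3 = a + b − a·b on (0.2700, 0.3600) = 0.5328
(NOT x3 OR x1) OR (x1 OR x3) = a + b − a·b on (0.7372, 0.5328) = 0.8772
x5 AND x3 = a·b on (0.1800, 0.3600) = 0.0648
((NOT x3 OR x1) OR (x1 OR x3)) AND (x5 AND x3) = a·b on (0.8772, 0.0648) = 0.0568
NOT (((NOT x3 OR x1) OR (x1 OR x3)) AND (x5 AND x3)) = 1 − 0.0568 = 0.9432

0.943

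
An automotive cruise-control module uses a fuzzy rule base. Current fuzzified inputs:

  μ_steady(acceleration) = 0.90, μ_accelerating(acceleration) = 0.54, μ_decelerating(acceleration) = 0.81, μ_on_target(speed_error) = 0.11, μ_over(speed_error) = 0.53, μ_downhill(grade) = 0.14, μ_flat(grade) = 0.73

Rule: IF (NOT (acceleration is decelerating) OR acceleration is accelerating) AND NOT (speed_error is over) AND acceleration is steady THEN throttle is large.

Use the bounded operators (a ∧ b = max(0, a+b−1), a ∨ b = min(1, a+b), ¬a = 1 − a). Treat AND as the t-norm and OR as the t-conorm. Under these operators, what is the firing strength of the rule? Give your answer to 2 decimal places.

0.10

firing strength: (¬decelerating=1−0.81=0.19 OR accelerating=0.54) = 0.73; AND[max(0, a+b−1)] with ¬over=1−0.53=0.47, steady=0.90 → w = 0.10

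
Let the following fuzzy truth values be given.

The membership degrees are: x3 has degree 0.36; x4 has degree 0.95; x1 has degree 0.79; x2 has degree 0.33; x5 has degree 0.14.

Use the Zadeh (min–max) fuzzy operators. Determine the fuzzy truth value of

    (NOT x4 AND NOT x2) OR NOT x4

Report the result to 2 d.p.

0.05

NOT x4 = 1 − 0.95 = 0.05
NOT x2 = 1 − 0.33 = 0.67
NOT x4 AND NOT x2 = min(a, b) on (0.05, 0.67) = 0.05
NOT x4 = 1 − 0.95 = 0.05
(NOT x4 AND NOT x2) OR NOT x4 = max(a, b) on (0.05, 0.05) = 0.05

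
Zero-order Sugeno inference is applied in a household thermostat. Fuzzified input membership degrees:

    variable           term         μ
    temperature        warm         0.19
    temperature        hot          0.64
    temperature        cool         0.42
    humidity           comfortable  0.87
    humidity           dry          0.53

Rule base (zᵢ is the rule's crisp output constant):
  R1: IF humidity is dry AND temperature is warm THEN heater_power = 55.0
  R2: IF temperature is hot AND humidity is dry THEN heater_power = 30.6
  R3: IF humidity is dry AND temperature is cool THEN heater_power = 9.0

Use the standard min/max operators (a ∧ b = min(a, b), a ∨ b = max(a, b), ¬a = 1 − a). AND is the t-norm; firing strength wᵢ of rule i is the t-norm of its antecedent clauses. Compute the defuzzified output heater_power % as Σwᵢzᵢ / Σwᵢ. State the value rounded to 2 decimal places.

26.71

R1 (z=55.0): dry=0.53, warm=0.19; AND[min(a, b)] → w = 0.19
R2 (z=30.6): hot=0.64, dry=0.53; AND[min(a, b)] → w = 0.53
R3 (z=9.0): dry=0.53, cool=0.42; AND[min(a, b)] → w = 0.42
Weighted average = (0.19·55.0 + 0.53·30.6 + 0.42·9.0) / (0.19 + 0.53 + 0.42)
  = 30.4480 / 1.1400 = 26.71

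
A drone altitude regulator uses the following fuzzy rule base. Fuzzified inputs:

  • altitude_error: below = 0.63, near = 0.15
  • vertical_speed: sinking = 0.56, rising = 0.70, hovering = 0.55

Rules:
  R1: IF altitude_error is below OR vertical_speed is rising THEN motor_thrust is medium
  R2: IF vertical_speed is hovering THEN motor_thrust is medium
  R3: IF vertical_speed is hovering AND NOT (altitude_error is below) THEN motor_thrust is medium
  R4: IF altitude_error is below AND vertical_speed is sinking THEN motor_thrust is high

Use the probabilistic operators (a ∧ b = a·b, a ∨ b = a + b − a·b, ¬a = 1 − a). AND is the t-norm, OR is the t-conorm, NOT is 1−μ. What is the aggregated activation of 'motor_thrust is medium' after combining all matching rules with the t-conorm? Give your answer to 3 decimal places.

0.960

R1: below=0.63, rising=0.70; OR[a + b − a·b] → w = 0.8890
R2: hovering=0.55 → w = 0.5500
R3: hovering=0.55, ¬below=1−0.63=0.37; AND[a·b] → w = 0.2035
R4: below=0.63, sinking=0.56; AND[a·b] → w = 0.3528
Rules with consequent 'medium': {R1, R2, R3} → strengths 0.8890, 0.5500, 0.2035
Aggregate via t-conorm [a + b − a·b]: 0.9602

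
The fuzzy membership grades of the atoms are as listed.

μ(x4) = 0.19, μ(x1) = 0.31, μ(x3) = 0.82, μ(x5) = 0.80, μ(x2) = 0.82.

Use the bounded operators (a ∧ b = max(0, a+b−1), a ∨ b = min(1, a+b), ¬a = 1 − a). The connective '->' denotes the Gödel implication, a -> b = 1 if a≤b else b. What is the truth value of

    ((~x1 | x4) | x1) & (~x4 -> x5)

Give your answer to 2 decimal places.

~x1 = 1 − 0.31 = 0.69
~x1 | x4 = min(1, a+b) on (0.69, 0.19) = 0.88
(~x1 | x4) | x1 = min(1, a+b) on (0.88, 0.31) = 1.00
~x4 = 1 − 0.19 = 0.81
~x4 -> x5  [Gödel: 1 if a≤b else b] with a=0.81, b=0.80 → 0.80
((~x1 | x4) | x1) & (~x4 -> x5) = max(0, a+b−1) on (1.00, 0.80) = 0.80

0.80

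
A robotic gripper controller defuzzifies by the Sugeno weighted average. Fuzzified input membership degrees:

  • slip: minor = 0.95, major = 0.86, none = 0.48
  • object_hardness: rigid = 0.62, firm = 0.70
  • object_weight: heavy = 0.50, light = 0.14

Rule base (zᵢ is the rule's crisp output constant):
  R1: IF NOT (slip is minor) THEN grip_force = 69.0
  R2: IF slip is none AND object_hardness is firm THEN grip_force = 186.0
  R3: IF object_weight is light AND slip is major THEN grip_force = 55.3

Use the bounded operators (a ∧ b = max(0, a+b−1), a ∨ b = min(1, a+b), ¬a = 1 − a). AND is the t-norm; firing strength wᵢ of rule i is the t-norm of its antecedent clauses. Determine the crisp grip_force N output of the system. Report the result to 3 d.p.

160.565

R1 (z=69.0): ¬minor=1−0.95=0.05 → w = 0.05
R2 (z=186.0): none=0.48, firm=0.70; AND[max(0, a+b−1)] → w = 0.18
R3 (z=55.3): light=0.14, major=0.86; AND[max(0, a+b−1)] → w = 0.00
Weighted average = (0.05·69.0 + 0.18·186.0 + 0.00·55.3) / (0.05 + 0.18 + 0.00)
  = 36.9300 / 0.2300 = 160.565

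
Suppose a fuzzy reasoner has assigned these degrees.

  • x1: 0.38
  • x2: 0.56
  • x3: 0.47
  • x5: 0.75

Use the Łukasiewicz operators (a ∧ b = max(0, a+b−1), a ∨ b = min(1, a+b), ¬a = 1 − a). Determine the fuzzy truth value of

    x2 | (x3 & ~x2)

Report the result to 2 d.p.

~x2 = 1 − 0.56 = 0.44
x3 & ~x2 = max(0, a+b−1) on (0.47, 0.44) = 0.00
x2 | (x3 & ~x2) = min(1, a+b) on (0.56, 0.00) = 0.56

0.56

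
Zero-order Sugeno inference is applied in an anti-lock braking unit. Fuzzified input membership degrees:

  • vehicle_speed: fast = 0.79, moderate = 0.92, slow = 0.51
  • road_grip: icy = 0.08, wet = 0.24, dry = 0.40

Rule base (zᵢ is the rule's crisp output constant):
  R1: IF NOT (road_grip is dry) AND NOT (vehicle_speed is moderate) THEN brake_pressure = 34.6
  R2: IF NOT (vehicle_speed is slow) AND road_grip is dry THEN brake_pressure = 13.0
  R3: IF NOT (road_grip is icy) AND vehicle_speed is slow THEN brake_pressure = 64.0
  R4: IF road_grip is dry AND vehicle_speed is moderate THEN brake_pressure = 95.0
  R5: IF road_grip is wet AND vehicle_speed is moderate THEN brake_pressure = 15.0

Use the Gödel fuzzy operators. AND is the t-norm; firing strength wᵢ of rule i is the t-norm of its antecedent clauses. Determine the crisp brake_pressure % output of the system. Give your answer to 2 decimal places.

50.43

R1 (z=34.6): ¬dry=1−0.40=0.60, ¬moderate=1−0.92=0.08; AND[min(a, b)] → w = 0.08
R2 (z=13.0): ¬slow=1−0.51=0.49, dry=0.40; AND[min(a, b)] → w = 0.40
R3 (z=64.0): ¬icy=1−0.08=0.92, slow=0.51; AND[min(a, b)] → w = 0.51
R4 (z=95.0): dry=0.40, moderate=0.92; AND[min(a, b)] → w = 0.40
R5 (z=15.0): wet=0.24, moderate=0.92; AND[min(a, b)] → w = 0.24
Weighted average = (0.08·34.6 + 0.40·13.0 + 0.51·64.0 + 0.40·95.0 + 0.24·15.0) / (0.08 + 0.40 + 0.51 + 0.40 + 0.24)
  = 82.2080 / 1.6300 = 50.43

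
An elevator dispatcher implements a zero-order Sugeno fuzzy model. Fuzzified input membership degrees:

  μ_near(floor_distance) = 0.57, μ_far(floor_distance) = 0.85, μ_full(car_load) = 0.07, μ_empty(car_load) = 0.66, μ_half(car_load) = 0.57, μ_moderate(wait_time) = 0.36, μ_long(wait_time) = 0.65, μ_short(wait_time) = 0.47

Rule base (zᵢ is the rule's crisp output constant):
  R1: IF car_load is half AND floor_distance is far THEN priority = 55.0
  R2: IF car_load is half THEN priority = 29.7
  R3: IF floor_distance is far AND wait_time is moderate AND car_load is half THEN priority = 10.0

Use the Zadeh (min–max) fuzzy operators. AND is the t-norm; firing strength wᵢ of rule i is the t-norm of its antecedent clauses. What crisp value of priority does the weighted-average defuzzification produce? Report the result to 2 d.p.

34.59

R1 (z=55.0): half=0.57, far=0.85; AND[min(a, b)] → w = 0.57
R2 (z=29.7): half=0.57 → w = 0.57
R3 (z=10.0): far=0.85, moderate=0.36, half=0.57; AND[min(a, b)] → w = 0.36
Weighted average = (0.57·55.0 + 0.57·29.7 + 0.36·10.0) / (0.57 + 0.57 + 0.36)
  = 51.8790 / 1.5000 = 34.59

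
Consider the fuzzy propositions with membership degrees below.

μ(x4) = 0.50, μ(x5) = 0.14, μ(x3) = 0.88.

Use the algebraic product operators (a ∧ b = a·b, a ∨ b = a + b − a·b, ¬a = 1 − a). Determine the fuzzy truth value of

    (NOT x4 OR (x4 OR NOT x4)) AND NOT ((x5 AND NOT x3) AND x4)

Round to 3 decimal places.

0.868

NOT x4 = 1 − 0.5000 = 0.5000
NOT x4 = 1 − 0.5000 = 0.5000
x4 OR NOT x4 = a + b − a·b on (0.5000, 0.5000) = 0.7500
NOT x4 OR (x4 OR NOT x4) = a + b − a·b on (0.5000, 0.7500) = 0.8750
NOT x3 = 1 − 0.8800 = 0.1200
x5 AND NOT x3 = a·b on (0.1400, 0.1200) = 0.0168
(x5 AND NOT x3) AND x4 = a·b on (0.0168, 0.5000) = 0.0084
NOT ((x5 AND NOT x3) AND x4) = 1 − 0.0084 = 0.9916
(NOT x4 OR (x4 OR NOT x4)) AND NOT ((x5 AND NOT x3) AND x4) = a·b on (0.8750, 0.9916) = 0.8677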